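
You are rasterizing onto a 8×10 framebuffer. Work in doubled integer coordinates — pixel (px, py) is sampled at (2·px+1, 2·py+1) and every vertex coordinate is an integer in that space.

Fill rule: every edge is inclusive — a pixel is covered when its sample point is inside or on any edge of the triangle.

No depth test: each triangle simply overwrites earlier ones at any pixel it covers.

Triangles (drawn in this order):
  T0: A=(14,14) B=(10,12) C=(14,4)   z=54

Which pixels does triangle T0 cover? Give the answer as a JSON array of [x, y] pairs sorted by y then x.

T0:
  2·area = 40
  edge (14, 14)→(10, 12): d=(-4,-2) inclusive
  edge (10, 12)→(14, 4): d=(4,-8) inclusive
  edge (14, 4)→(14, 14): d=(0,10) inclusive
    (6,3)@(13, 7): e=[26,4,10] → X
    (7,3)@(15, 7): e=[30,20,-10] → .
    (6,4)@(13, 9): e=[18,12,10] → X
    (7,4)@(15, 9): e=[22,28,-10] → .
    (5,5)@(11, 11): e=[6,4,30] → X
    (7,5)@(15, 11): e=[14,36,-10] → .
    (5,6)@(11, 13): e=[-2,12,30] → .
    (6,6)@(13, 13): e=[2,28,10] → X
    (7,6)@(15, 13): e=[6,44,-10] → .
    (6,7)@(13, 15): e=[-6,36,10] → .
  covered (5 px):
    . . . . . . . .
    . . . . . . . .
    . . . . . . . .
    . . . . . . X .
    . . . . . . X .
    . . . . . X X .
    . . . . . . X .
    . . . . . . . .
    . . . . . . . .
    . . . . . . . .

Result: [[6,3],[6,4],[5,5],[6,5],[6,6]]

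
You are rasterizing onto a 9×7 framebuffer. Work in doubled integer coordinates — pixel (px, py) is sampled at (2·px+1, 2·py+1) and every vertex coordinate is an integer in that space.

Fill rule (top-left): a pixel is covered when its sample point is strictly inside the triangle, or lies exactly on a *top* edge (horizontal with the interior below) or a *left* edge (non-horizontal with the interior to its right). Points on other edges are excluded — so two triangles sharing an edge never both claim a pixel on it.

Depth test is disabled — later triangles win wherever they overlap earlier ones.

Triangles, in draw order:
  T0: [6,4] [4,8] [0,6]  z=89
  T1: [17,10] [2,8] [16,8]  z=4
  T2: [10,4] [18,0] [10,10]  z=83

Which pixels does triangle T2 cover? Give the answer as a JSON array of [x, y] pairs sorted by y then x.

T0:
  2·area = 20
  edge (6, 4)→(4, 8): d=(-2,4) right/bottom  bias=-1
  edge (4, 8)→(0, 6): d=(-4,-2) top-left  bias=+0
  edge (0, 6)→(6, 4): d=(6,-2) top-left  bias=+0
    (7,0)@(15, 1): e=[-30,50,0] → ·  [on edge]
    (4,1)@(9, 3): e=[-10,30,0] → ·  [on edge]
    (1,2)@(3, 5): e=[10,10,0] → #  [on edge]
    (2,2)@(5, 5): e=[2,14,4] → #
    (3,2)@(7, 5): e=[-6,18,8] → ·
    (1,3)@(3, 7): e=[6,2,12] → #
    (2,3)@(5, 7): e=[-2,6,16] → ·
    (1,4)@(3, 9): e=[2,-6,24] → ·
  covered (3 px):
    · · · · · · · · ·
    · · · · · · · · ·
    · # # · · · · · ·
    · # · · · · · · ·
    · · · · · · · · ·
    · · · · · · · · ·
    · · · · · · · · ·
T1:
  2·area = 28
  edge (17, 10)→(2, 8): d=(-15,-2) top-left  bias=+0
  edge (2, 8)→(16, 8): d=(14,0) top-left  bias=+0
  edge (16, 8)→(17, 10): d=(1,2) right/bottom  bias=-1
    (5,4)@(11, 9): e=[3,14,11] → #
    (6,4)@(13, 9): e=[7,14,7] → #
    (7,4)@(15, 9): e=[11,14,3] → #
    (8,4)@(17, 9): e=[15,14,-1] → ·
    (5,5)@(11, 11): e=[-27,42,13] → ·
    (6,5)@(13, 11): e=[-23,42,9] → ·
    (7,5)@(15, 11): e=[-19,42,5] → ·
  covered (3 px):
    · · · · · · · · ·
    · · · · · · · · ·
    · · · · · · · · ·
    · · · · · · · · ·
    · · · · · # # # ·
    · · · · · · · · ·
    · · · · · · · · ·
T2:
  2·area = 48
  edge (10, 4)→(18, 0): d=(8,-4) top-left  bias=+0
  edge (18, 0)→(10, 10): d=(-8,10) right/bottom  bias=-1
  edge (10, 10)→(10, 4): d=(0,-6) top-left  bias=+0
    (8,0)@(17, 1): e=[4,2,42] → #
    (6,1)@(13, 3): e=[4,26,18] → #
    (7,1)@(15, 3): e=[12,6,30] → #
    (8,1)@(17, 3): e=[20,-14,42] → ·
    (5,2)@(11, 5): e=[12,30,6] → #
    (7,2)@(15, 5): e=[28,-10,30] → ·
    (5,3)@(11, 7): e=[28,14,6] → #
    (6,3)@(13, 7): e=[36,-6,18] → ·
    (5,4)@(11, 9): e=[44,-2,6] → ·
  covered (6 px):
    · · · · · · · · #
    · · · · · · # # ·
    · · · · · # # · ·
    · · · · · # · · ·
    · · · · · · · · ·
    · · · · · · · · ·
    · · · · · · · · ·

Answer: [[8,0],[6,1],[7,1],[5,2],[6,2],[5,3]]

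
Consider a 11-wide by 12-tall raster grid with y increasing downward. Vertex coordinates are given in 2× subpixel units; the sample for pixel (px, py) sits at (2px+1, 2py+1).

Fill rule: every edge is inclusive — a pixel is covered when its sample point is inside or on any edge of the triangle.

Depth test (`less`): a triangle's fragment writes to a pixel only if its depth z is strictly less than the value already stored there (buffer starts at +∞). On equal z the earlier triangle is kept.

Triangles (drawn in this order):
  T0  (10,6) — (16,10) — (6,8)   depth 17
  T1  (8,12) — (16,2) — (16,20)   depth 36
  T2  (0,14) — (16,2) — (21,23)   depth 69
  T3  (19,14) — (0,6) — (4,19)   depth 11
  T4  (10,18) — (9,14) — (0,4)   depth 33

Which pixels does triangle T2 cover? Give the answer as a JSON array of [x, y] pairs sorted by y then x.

T0:
  2·area = 28
  edge (10, 6)→(16, 10): d=(6,4) inclusive
  edge (16, 10)→(6, 8): d=(-10,-2) inclusive
  edge (6, 8)→(10, 6): d=(4,-2) inclusive
    (0,3)@(1, 7): e=[42,0,-14] → .  [on edge]
    (4,3)@(9, 7): e=[10,16,2] → X
    (5,3)@(11, 7): e=[2,20,6] → X
    (6,3)@(13, 7): e=[-6,24,10] → .
    (4,4)@(9, 9): e=[22,-4,10] → .
    (5,4)@(11, 9): e=[14,0,14] → X  [on edge]
    (6,4)@(13, 9): e=[6,4,18] → X
    (7,4)@(15, 9): e=[-2,8,22] → .
    (5,5)@(11, 11): e=[26,-20,22] → .
    (6,5)@(13, 11): e=[18,-16,26] → .
    (10,5)@(21, 11): e=[-14,0,42] → .  [on edge]
  covered (4 px):
    . . . . . . . . . . .
    . . . . . . . . . . .
    . . . . . . . . . . .
    . . . . X X . . . . .
    . . . . . X X . . . .
    . . . . . . . . . . .
    . . . . . . . . . . .
    . . . . . . . . . . .
    . . . . . . . . . . .
    . . . . . . . . . . .
    . . . . . . . . . . .
    . . . . . . . . . . .
T1:
  2·area = 144
  edge (8, 12)→(16, 2): d=(8,-10) inclusive
  edge (16, 2)→(16, 20): d=(0,18) inclusive
  edge (16, 20)→(8, 12): d=(-8,-8) inclusive
    (0,2)@(1, 5): e=[-126,270,0] → .  [on edge]
    (7,2)@(15, 5): e=[14,18,112] → X
    (8,2)@(17, 5): e=[34,-18,128] → .
    (1,3)@(3, 7): e=[-90,234,0] → .  [on edge]
    (6,3)@(13, 7): e=[10,54,80] → X
    (8,3)@(17, 7): e=[50,-18,112] → .
    (2,4)@(5, 9): e=[-54,198,0] → .  [on edge]
    (5,4)@(11, 9): e=[6,90,48] → X
    (8,4)@(17, 9): e=[66,-18,96] → .
    (3,5)@(7, 11): e=[-18,162,0] → .  [on edge]
    (4,5)@(9, 11): e=[2,126,16] → X
    (8,5)@(17, 11): e=[82,-18,80] → .
    (4,6)@(9, 13): e=[18,126,0] → X  [on edge]
    (5,7)@(11, 15): e=[54,90,0] → X  [on edge]
    (6,8)@(13, 17): e=[90,54,0] → X  [on edge]
    (7,9)@(15, 19): e=[126,18,0] → X  [on edge]
    (8,10)@(17, 21): e=[162,-18,0] → .  [on edge]
    (9,11)@(19, 23): e=[198,-54,0] → .  [on edge]
  covered (20 px):
    . . . . . . . . . . .
    . . . . . . . . . . .
    . . . . . . . X . . .
    . . . . . . X X . . .
    . . . . . X X X . . .
    . . . . X X X X . . .
    . . . . X X X X . . .
    . . . . . X X X . . .
    . . . . . . X X . . .
    . . . . . . . X . . .
    . . . . . . . . . . .
    . . . . . . . . . . .
T2:
  2·area = 396
  edge (0, 14)→(16, 2): d=(16,-12) inclusive
  edge (16, 2)→(21, 23): d=(5,21) inclusive
  edge (21, 23)→(0, 14): d=(-21,-9) inclusive
    (7,1)@(15, 3): e=[4,26,366] → X
    (8,1)@(17, 3): e=[28,-16,384] → .
    (6,2)@(13, 5): e=[12,78,306] → X
    (8,2)@(17, 5): e=[60,-6,342] → .
    (5,3)@(11, 7): e=[20,130,246] → X
    (8,3)@(17, 7): e=[92,4,300] → X
    (9,3)@(19, 7): e=[116,-38,318] → .
    (3,4)@(7, 9): e=[4,224,168] → X
    (4,4)@(9, 9): e=[28,182,186] → X
    (9,4)@(19, 9): e=[148,-28,276] → .
    (2,5)@(5, 11): e=[12,276,108] → X
    (9,5)@(19, 11): e=[180,-18,234] → .
    (3,8)@(7, 17): e=[132,264,0] → X  [on edge]
    (10,11)@(21, 23): e=[396,0,0] → X  [on edge]
  covered (51 px):
    . . . . . . . . . . .
    . . . . . . . X . . .
    . . . . . . X X . . .
    . . . . . X X X X . .
    . . . X X X X X X . .
    . . X X X X X X X . .
    . X X X X X X X X . .
    . X X X X X X X X X .
    . . . X X X X X X X .
    . . . . . . X X X X .
    . . . . . . . . X X .
    . . . . . . . . . . X
T3:
  2·area = 215  (B↔C swapped to make it positive)
  edge (19, 14)→(4, 19): d=(-15,5) inclusive
  edge (4, 19)→(0, 6): d=(-4,-13) inclusive
  edge (0, 6)→(19, 14): d=(19,8) inclusive
    (0,3)@(1, 7): e=[195,9,11] → X
    (1,3)@(3, 7): e=[185,35,-5] → .
    (0,4)@(1, 9): e=[165,1,49] → X
    (1,4)@(3, 9): e=[155,27,33] → X
    (2,4)@(5, 9): e=[145,53,17] → X
    (3,4)@(7, 9): e=[135,79,1] → X
    (4,4)@(9, 9): e=[125,105,-15] → .
    (0,5)@(1, 11): e=[135,-7,87] → .
    (1,5)@(3, 11): e=[125,19,71] → X
    (4,5)@(9, 11): e=[95,97,23] → X
    (5,5)@(11, 11): e=[85,123,7] → X
    (6,5)@(13, 11): e=[75,149,-9] → .
  covered (27 px):
    . . . . . . . . . . .
    . . . . . . . . . . .
    . . . . . . . . . . .
    X . . . . . . . . . .
    X X X X . . . . . . .
    . X X X X X . . . . .
    . X X X X X X X . . .
    . X X X X X X X . . .
    . . X X X . . . . . .
    . . . . . . . . . . .
    . . . . . . . . . . .
    . . . . . . . . . . .
T4:
  2·area = 26  (B↔C swapped to make it positive)
  edge (10, 18)→(0, 4): d=(-10,-14) inclusive
  edge (0, 4)→(9, 14): d=(9,10) inclusive
  edge (9, 14)→(10, 18): d=(1,4) inclusive
    (2,5)@(5, 11): e=[0,13,13] → X  [on edge]
    (3,5)@(7, 11): e=[28,-7,5] → .
    (2,6)@(5, 13): e=[-20,31,15] → .
    (3,6)@(7, 13): e=[8,11,7] → X
    (4,6)@(9, 13): e=[36,-9,-1] → .
    (3,7)@(7, 15): e=[-12,29,9] → .
    (4,7)@(9, 15): e=[16,9,1] → X
    (5,7)@(11, 15): e=[44,-11,-7] → .
    (4,8)@(9, 17): e=[-4,27,3] → .
  covered (3 px):
    . . . . . . . . . . .
    . . . . . . . . . . .
    . . . . . . . . . . .
    . . . . . . . . . . .
    . . . . . . . . . . .
    . . X . . . . . . . .
    . . . X . . . . . . .
    . . . . X . . . . . .
    . . . . . . . . . . .
    . . . . . . . . . . .
    . . . . . . . . . . .
    . . . . . . . . . . .

Result: [[7,1],[6,2],[7,2],[5,3],[6,3],[7,3],[8,3],[3,4],[4,4],[5,4],[6,4],[7,4],[8,4],[2,5],[3,5],[4,5],[5,5],[6,5],[7,5],[8,5],[1,6],[2,6],[3,6],[4,6],[5,6],[6,6],[7,6],[8,6],[1,7],[2,7],[3,7],[4,7],[5,7],[6,7],[7,7],[8,7],[9,7],[3,8],[4,8],[5,8],[6,8],[7,8],[8,8],[9,8],[6,9],[7,9],[8,9],[9,9],[8,10],[9,10],[10,11]]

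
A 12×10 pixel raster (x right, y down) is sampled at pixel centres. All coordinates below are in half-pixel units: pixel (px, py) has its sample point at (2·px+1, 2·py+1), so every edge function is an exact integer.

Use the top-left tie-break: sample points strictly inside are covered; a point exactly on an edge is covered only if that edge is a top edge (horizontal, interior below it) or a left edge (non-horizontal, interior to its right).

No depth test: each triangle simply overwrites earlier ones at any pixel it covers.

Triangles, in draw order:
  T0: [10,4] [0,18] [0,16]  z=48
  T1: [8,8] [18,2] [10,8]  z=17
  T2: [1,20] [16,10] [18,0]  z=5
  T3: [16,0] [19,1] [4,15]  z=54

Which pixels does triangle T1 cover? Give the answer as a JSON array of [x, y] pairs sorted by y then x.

T0:
  2·area = 20
  edge (10, 4)→(0, 18): d=(-10,14) right/bottom  bias=-1
  edge (0, 18)→(0, 16): d=(0,-2) top-left  bias=+0
  edge (0, 16)→(10, 4): d=(10,-12) top-left  bias=+0
    (2,5)@(5, 11): e=[0,10,10] → .  [on edge]
    (1,6)@(3, 13): e=[8,6,6] → X
    (2,6)@(5, 13): e=[-20,10,30] → .
    (0,7)@(1, 15): e=[16,2,2] → X
    (1,7)@(3, 15): e=[-12,6,26] → .
    (0,8)@(1, 17): e=[-4,2,22] → .
  covered (2 px):
    . . . . . . . . . . . .
    . . . . . . . . . . . .
    . . . . . . . . . . . .
    . . . . . . . . . . . .
    . . . . . . . . . . . .
    . . . . . . . . . . . .
    . X . . . . . . . . . .
    X . . . . . . . . . . .
    . . . . . . . . . . . .
    . . . . . . . . . . . .
T1:
  2·area = 12
  edge (8, 8)→(18, 2): d=(10,-6) top-left  bias=+0
  edge (18, 2)→(10, 8): d=(-8,6) right/bottom  bias=-1
  edge (10, 8)→(8, 8): d=(-2,0) right/bottom  bias=-1
    (6,2)@(13, 5): e=[0,6,6] → X  [on edge]
    (7,2)@(15, 5): e=[12,-6,6] → .
    (5,3)@(11, 7): e=[8,2,2] → X
    (6,3)@(13, 7): e=[20,-10,2] → .
    (5,4)@(11, 9): e=[28,-14,-2] → .
    (1,5)@(3, 11): e=[0,18,-6] → .  [on edge]
  covered (2 px):
    . . . . . . . . . . . .
    . . . . . . . . . . . .
    . . . . . . X . . . . .
    . . . . . X . . . . . .
    . . . . . . . . . . . .
    . . . . . . . . . . . .
    . . . . . . . . . . . .
    . . . . . . . . . . . .
    . . . . . . . . . . . .
    . . . . . . . . . . . .
T2:
  2·area = 130  (B↔C swapped to make it positive)
  edge (1, 20)→(18, 0): d=(17,-20) top-left  bias=+0
  edge (18, 0)→(16, 10): d=(-2,10) right/bottom  bias=-1
  edge (16, 10)→(1, 20): d=(-15,10) right/bottom  bias=-1
    (8,1)@(17, 3): e=[31,4,95] → X
    (9,1)@(19, 3): e=[71,-16,75] → .
    (7,2)@(15, 5): e=[25,20,85] → X
    (8,2)@(17, 5): e=[65,0,65] → .  [on edge]
    (6,3)@(13, 7): e=[19,36,75] → X
    (8,3)@(17, 7): e=[99,-4,35] → .
    (5,4)@(11, 9): e=[13,52,65] → X
    (8,4)@(17, 9): e=[133,-8,5] → .
    (4,5)@(9, 11): e=[7,68,55] → X
    (7,5)@(15, 11): e=[127,8,-5] → .
    (3,6)@(7, 13): e=[1,84,45] → X
    (6,6)@(13, 13): e=[121,24,-15] → .
    (7,7)@(15, 15): e=[195,0,-65] → .  [on edge]
  covered (15 px):
    . . . . . . . . . . . .
    . . . . . . . . X . . .
    . . . . . . . X . . . .
    . . . . . . X X . . . .
    . . . . . X X X . . . .
    . . . . X X X . . . . .
    . . . X X X . . . . . .
    . . . X . . . . . . . .
    . . X . . . . . . . . .
    . . . . . . . . . . . .
T3:
  2·area = 57
  edge (16, 0)→(19, 1): d=(3,1) right/bottom  bias=-1
  edge (19, 1)→(4, 15): d=(-15,14) right/bottom  bias=-1
  edge (4, 15)→(16, 0): d=(12,-15) top-left  bias=+0
    (8,0)@(17, 1): e=[2,28,27] → X
    (9,0)@(19, 1): e=[0,0,57] → .  [on edge]
    (7,1)@(15, 3): e=[10,26,21] → X
    (8,1)@(17, 3): e=[8,-2,51] → .
    (6,2)@(13, 5): e=[18,24,15] → X
    (7,2)@(15, 5): e=[16,-4,45] → .
    (5,3)@(11, 7): e=[26,22,9] → X
    (6,3)@(13, 7): e=[24,-6,39] → .
    (4,4)@(9, 9): e=[34,20,3] → X
    (5,4)@(11, 9): e=[32,-8,33] → .
    (4,5)@(9, 11): e=[40,-10,27] → .
  covered (5 px):
    . . . . . . . . X . . .
    . . . . . . . X . . . .
    . . . . . . X . . . . .
    . . . . . X . . . . . .
    . . . . X . . . . . . .
    . . . . . . . . . . . .
    . . . . . . . . . . . .
    . . . . . . . . . . . .
    . . . . . . . . . . . .
    . . . . . . . . . . . .

Result: [[6,2],[5,3]]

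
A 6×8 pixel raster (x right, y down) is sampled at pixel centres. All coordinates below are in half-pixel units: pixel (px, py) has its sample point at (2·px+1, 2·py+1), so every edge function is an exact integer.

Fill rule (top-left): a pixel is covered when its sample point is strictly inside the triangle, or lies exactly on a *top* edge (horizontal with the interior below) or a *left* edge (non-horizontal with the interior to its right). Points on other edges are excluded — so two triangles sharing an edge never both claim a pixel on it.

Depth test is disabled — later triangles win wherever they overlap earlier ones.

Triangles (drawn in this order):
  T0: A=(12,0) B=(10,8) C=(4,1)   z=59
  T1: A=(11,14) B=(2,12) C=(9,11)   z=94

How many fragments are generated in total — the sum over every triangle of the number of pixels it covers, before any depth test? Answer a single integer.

T0:
  2·area = 62
  edge (12, 0)→(10, 8): d=(-2,8) right/bottom  bias=-1
  edge (10, 8)→(4, 1): d=(-6,-7) top-left  bias=+0
  edge (4, 1)→(12, 0): d=(8,-1) top-left  bias=+0
    (2,0)@(5, 1): e=[54,7,1] → #
    (3,0)@(7, 1): e=[38,21,3] → #
    (4,0)@(9, 1): e=[22,35,5] → #
    (5,0)@(11, 1): e=[6,49,7] → #
    (2,1)@(5, 3): e=[50,-5,17] → ·
    (3,1)@(7, 3): e=[34,9,19] → #
    (3,2)@(7, 5): e=[30,-3,35] → ·
    (4,2)@(9, 5): e=[14,11,37] → #
    (5,2)@(11, 5): e=[-2,25,39] → ·
    (4,3)@(9, 7): e=[10,-1,53] → ·
  covered (8 px):
    · · # # # #
    · · · # # #
    · · · · # ·
    · · · · · ·
    · · · · · ·
    · · · · · ·
    · · · · · ·
    · · · · · ·
T1:
  2·area = 23
  edge (11, 14)→(2, 12): d=(-9,-2) top-left  bias=+0
  edge (2, 12)→(9, 11): d=(7,-1) top-left  bias=+0
  edge (9, 11)→(11, 14): d=(2,3) right/bottom  bias=-1
    (2,2)@(5, 5): e=[69,-46,0] → ·  [on edge]
    (4,5)@(9, 11): e=[23,0,0] → ·  [on edge]
    (3,6)@(7, 13): e=[1,12,10] → #
    (4,6)@(9, 13): e=[5,14,4] → #
    (5,6)@(11, 13): e=[9,16,-2] → ·
    (3,7)@(7, 15): e=[-17,26,14] → ·
    (4,7)@(9, 15): e=[-13,28,8] → ·
  covered (2 px):
    · · · · · ·
    · · · · · ·
    · · · · · ·
    · · · · · ·
    · · · · · ·
    · · · · · ·
    · · · # # ·
    · · · · · ·

Answer: 10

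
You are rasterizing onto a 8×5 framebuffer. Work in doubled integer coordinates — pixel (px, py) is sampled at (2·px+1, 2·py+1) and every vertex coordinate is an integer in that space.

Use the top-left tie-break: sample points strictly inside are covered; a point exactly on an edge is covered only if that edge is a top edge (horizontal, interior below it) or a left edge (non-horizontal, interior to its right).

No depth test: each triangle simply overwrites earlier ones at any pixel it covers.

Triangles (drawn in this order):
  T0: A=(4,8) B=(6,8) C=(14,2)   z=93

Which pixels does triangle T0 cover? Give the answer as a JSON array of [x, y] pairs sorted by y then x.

T0:
  2·area = 12  (B↔C swapped to make it positive)
  edge (4, 8)→(14, 2): d=(10,-6) top-left  bias=+0
  edge (14, 2)→(6, 8): d=(-8,6) right/bottom  bias=-1
  edge (6, 8)→(4, 8): d=(-2,0) right/bottom  bias=-1
    (4,2)@(9, 5): e=[0,6,6] → X  [on edge]
    (5,2)@(11, 5): e=[12,-6,6] → .
    (3,3)@(7, 7): e=[8,2,2] → X
    (4,3)@(9, 7): e=[20,-10,2] → .
    (3,4)@(7, 9): e=[28,-14,-2] → .
  covered (2 px):
    . . . . . . . .
    . . . . . . . .
    . . . . X . . .
    . . . X . . . .
    . . . . . . . .

Final: [[4,2],[3,3]]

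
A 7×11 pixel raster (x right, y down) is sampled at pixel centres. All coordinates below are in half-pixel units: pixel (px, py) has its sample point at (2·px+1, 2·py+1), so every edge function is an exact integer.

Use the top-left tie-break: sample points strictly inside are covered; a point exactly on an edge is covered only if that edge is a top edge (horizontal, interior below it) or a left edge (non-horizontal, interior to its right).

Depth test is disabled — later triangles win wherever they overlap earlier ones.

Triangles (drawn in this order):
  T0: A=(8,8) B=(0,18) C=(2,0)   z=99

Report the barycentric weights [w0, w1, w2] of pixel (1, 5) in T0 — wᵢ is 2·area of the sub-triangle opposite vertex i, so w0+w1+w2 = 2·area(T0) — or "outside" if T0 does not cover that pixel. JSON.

T0:
  2·area = 124
  edge (8, 8)→(0, 18): d=(-8,10) right/bottom  bias=-1
  edge (0, 18)→(2, 0): d=(2,-18) top-left  bias=+0
  edge (2, 0)→(8, 8): d=(6,8) right/bottom  bias=-1
    (1,1)@(3, 3): e=[90,24,10] → X
    (2,1)@(5, 3): e=[70,60,-6] → .
    (1,2)@(3, 5): e=[74,28,22] → X
    (2,2)@(5, 5): e=[54,64,6] → X
    (3,2)@(7, 5): e=[34,100,-10] → .
    (1,3)@(3, 7): e=[58,32,34] → X
    (3,3)@(7, 7): e=[18,104,2] → X
    (4,3)@(9, 7): e=[-2,140,-14] → .
    (0,4)@(1, 9): e=[62,0,62] → X  [on edge]
    (4,4)@(9, 9): e=[-18,144,-2] → .
    (0,5)@(1, 11): e=[46,4,74] → X
    (3,5)@(7, 11): e=[-14,112,26] → .
  covered (16 px):
    . . . . . . .
    . X . . . . .
    . X X . . . .
    . X X X . . .
    X X X X . . .
    X X X . . . .
    X X . . . . .
    X . . . . . .
    . . . . . . .
    . . . . . . .
    . . . . . . .

Result: [40,58,26]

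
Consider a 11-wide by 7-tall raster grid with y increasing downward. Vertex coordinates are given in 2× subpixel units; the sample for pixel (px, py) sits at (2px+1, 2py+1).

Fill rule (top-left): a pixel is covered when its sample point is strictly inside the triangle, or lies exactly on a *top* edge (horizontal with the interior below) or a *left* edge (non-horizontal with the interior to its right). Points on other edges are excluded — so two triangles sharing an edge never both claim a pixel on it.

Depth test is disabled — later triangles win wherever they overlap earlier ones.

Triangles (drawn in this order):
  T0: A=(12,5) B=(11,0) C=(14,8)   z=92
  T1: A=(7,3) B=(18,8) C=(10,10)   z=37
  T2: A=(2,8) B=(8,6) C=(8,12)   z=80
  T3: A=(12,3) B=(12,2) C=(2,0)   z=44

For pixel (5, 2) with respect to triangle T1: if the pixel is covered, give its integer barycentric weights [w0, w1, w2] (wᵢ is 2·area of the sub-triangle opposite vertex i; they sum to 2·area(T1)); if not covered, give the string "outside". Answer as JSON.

T0:
  2·area = 7
  edge (12, 5)→(11, 0): d=(-1,-5) top-left  bias=+0
  edge (11, 0)→(14, 8): d=(3,8) right/bottom  bias=-1
  edge (14, 8)→(12, 5): d=(-2,-3) top-left  bias=+0
  covered (0 px):
    . . . . . . . . . . .
    . . . . . . . . . . .
    . . . . . . . . . . .
    . . . . . . . . . . .
    . . . . . . . . . . .
    . . . . . . . . . . .
    . . . . . . . . . . .
T1:
  2·area = 62
  edge (7, 3)→(18, 8): d=(11,5) right/bottom  bias=-1
  edge (18, 8)→(10, 10): d=(-8,2) right/bottom  bias=-1
  edge (10, 10)→(7, 3): d=(-3,-7) top-left  bias=+0
    (3,1)@(7, 3): e=[0,62,0] → .  [on edge]
    (4,2)@(9, 5): e=[12,42,8] → X
    (5,2)@(11, 5): e=[2,38,22] → X
    (6,2)@(13, 5): e=[-8,34,36] → .
    (4,3)@(9, 7): e=[34,26,2] → X
    (6,3)@(13, 7): e=[14,18,30] → X
    (7,3)@(15, 7): e=[4,14,44] → X
    (8,3)@(17, 7): e=[-6,10,58] → .
    (4,4)@(9, 9): e=[56,10,-4] → .
    (5,4)@(11, 9): e=[46,6,10] → X
    (7,4)@(15, 9): e=[26,-2,38] → .
    (5,5)@(11, 11): e=[68,-10,4] → .
  covered (8 px):
    . . . . . . . . . . .
    . . . . . . . . . . .
    . . . . X X . . . . .
    . . . . X X X X . . .
    . . . . . X X . . . .
    . . . . . . . . . . .
    . . . . . . . . . . .
T2:
  2·area = 36
  edge (2, 8)→(8, 6): d=(6,-2) top-left  bias=+0
  edge (8, 6)→(8, 12): d=(0,6) right/bottom  bias=-1
  edge (8, 12)→(2, 8): d=(-6,-4) top-left  bias=+0
    (8,1)@(17, 3): e=[0,-54,90] → .  [on edge]
    (5,2)@(11, 5): e=[0,-18,54] → .  [on edge]
    (2,3)@(5, 7): e=[0,18,18] → X  [on edge]
    (3,3)@(7, 7): e=[4,6,26] → X
    (4,3)@(9, 7): e=[8,-6,34] → .
    (2,4)@(5, 9): e=[12,18,6] → X
    (4,4)@(9, 9): e=[20,-6,22] → .
    (2,5)@(5, 11): e=[24,18,-6] → .
    (3,5)@(7, 11): e=[28,6,2] → X
    (4,5)@(9, 11): e=[32,-6,10] → .
    (3,6)@(7, 13): e=[40,6,-10] → .
  covered (5 px):
    . . . . . . . . . . .
    . . . . . . . . . . .
    . . . . . . . . . . .
    . . X X . . . . . . .
    . . X X . . . . . . .
    . . . X . . . . . . .
    . . . . . . . . . . .
T3:
  2·area = 10  (B↔C swapped to make it positive)
  edge (12, 3)→(2, 0): d=(-10,-3) top-left  bias=+0
  edge (2, 0)→(12, 2): d=(10,2) right/bottom  bias=-1
  edge (12, 2)→(12, 3): d=(0,1) right/bottom  bias=-1
    (3,0)@(7, 1): e=[5,0,5] → .  [on edge]
    (8,1)@(17, 3): e=[15,0,-5] → .  [on edge]
  covered (0 px):
    . . . . . . . . . . .
    . . . . . . . . . . .
    . . . . . . . . . . .
    . . . . . . . . . . .
    . . . . . . . . . . .
    . . . . . . . . . . .
    . . . . . . . . . . .

Answer: [38,22,2]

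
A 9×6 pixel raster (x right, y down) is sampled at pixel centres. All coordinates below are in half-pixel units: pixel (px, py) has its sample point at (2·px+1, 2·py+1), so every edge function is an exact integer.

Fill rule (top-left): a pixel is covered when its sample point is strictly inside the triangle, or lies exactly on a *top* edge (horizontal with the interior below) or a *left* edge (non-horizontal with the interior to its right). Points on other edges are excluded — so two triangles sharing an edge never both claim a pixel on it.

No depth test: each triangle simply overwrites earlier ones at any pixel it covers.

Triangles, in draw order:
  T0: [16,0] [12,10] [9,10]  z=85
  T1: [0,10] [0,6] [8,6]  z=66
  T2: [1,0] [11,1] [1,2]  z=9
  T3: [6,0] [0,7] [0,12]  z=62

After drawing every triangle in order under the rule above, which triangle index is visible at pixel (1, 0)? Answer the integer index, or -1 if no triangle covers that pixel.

T0:
  2·area = 30
  edge (16, 0)→(12, 10): d=(-4,10) right/bottom  bias=-1
  edge (12, 10)→(9, 10): d=(-3,0) right/bottom  bias=-1
  edge (9, 10)→(16, 0): d=(7,-10) top-left  bias=+0
    (6,2)@(13, 5): e=[10,15,5] → X
    (7,2)@(15, 5): e=[-10,15,25] → .
    (6,3)@(13, 7): e=[2,9,19] → X
    (7,3)@(15, 7): e=[-18,9,39] → .
    (5,4)@(11, 9): e=[14,3,13] → X
    (6,4)@(13, 9): e=[-6,3,33] → .
    (5,5)@(11, 11): e=[6,-3,27] → .
  covered (3 px):
    . . . . . . . . .
    . . . . . . . . .
    . . . . . . X . .
    . . . . . . X . .
    . . . . . X . . .
    . . . . . . . . .
T1:
  2·area = 32
  edge (0, 10)→(0, 6): d=(0,-4) top-left  bias=+0
  edge (0, 6)→(8, 6): d=(8,0) top-left  bias=+0
  edge (8, 6)→(0, 10): d=(-8,4) right/bottom  bias=-1
    (0,3)@(1, 7): e=[4,8,20] → X
    (1,3)@(3, 7): e=[12,8,12] → X
    (2,3)@(5, 7): e=[20,8,4] → X
    (3,3)@(7, 7): e=[28,8,-4] → .
    (0,4)@(1, 9): e=[4,24,4] → X
    (1,4)@(3, 9): e=[12,24,-4] → .
    (2,4)@(5, 9): e=[20,24,-12] → .
    (0,5)@(1, 11): e=[4,40,-12] → .
  covered (4 px):
    . . . . . . . . .
    . . . . . . . . .
    . . . . . . . . .
    X X X . . . . . .
    X . . . . . . . .
    . . . . . . . . .
T2:
  2·area = 20
  edge (1, 0)→(11, 1): d=(10,1) right/bottom  bias=-1
  edge (11, 1)→(1, 2): d=(-10,1) right/bottom  bias=-1
  edge (1, 2)→(1, 0): d=(0,-2) top-left  bias=+0
    (0,0)@(1, 1): e=[10,10,0] → X  [on edge]
    (1,0)@(3, 1): e=[8,8,4] → X
    (2,0)@(5, 1): e=[6,6,8] → X
    (3,0)@(7, 1): e=[4,4,12] → X
    (4,0)@(9, 1): e=[2,2,16] → X
    (5,0)@(11, 1): e=[0,0,20] → .  [on edge]
    (0,1)@(1, 3): e=[30,-10,0] → .  [on edge]
    (1,1)@(3, 3): e=[28,-12,4] → .
    (2,1)@(5, 3): e=[26,-14,8] → .
    (3,1)@(7, 3): e=[24,-16,12] → .
    (4,1)@(9, 3): e=[22,-18,16] → .
    (0,2)@(1, 5): e=[50,-30,0] → .  [on edge]
    (0,3)@(1, 7): e=[70,-50,0] → .  [on edge]
    (0,4)@(1, 9): e=[90,-70,0] → .  [on edge]
    (0,5)@(1, 11): e=[110,-90,0] → .  [on edge]
  covered (5 px):
    X X X X X . . . .
    . . . . . . . . .
    . . . . . . . . .
    . . . . . . . . .
    . . . . . . . . .
    . . . . . . . . .
T3:
  2·area = 30  (B↔C swapped to make it positive)
  edge (6, 0)→(0, 12): d=(-6,12) right/bottom  bias=-1
  edge (0, 12)→(0, 7): d=(0,-5) top-left  bias=+0
  edge (0, 7)→(6, 0): d=(6,-7) top-left  bias=+0
    (1,2)@(3, 5): e=[6,15,9] → X
    (2,2)@(5, 5): e=[-18,25,23] → .
    (0,3)@(1, 7): e=[18,5,7] → X
    (1,3)@(3, 7): e=[-6,15,21] → .
    (0,4)@(1, 9): e=[6,5,19] → X
    (1,4)@(3, 9): e=[-18,15,33] → .
    (0,5)@(1, 11): e=[-6,5,31] → .
  covered (3 px):
    . . . . . . . . .
    . . . . . . . . .
    . X . . . . . . .
    X . . . . . . . .
    X . . . . . . . .
    . . . . . . . . .

Z-buffer (winner per pixel, '.' = empty):
  2 2 2 2 2 . . . .
  . . . . . . . . .
  . 3 . . . . 0 . .
  3 1 1 . . . 0 . .
  3 . . . . 0 . . .
  . . . . . . . . .

Final: 2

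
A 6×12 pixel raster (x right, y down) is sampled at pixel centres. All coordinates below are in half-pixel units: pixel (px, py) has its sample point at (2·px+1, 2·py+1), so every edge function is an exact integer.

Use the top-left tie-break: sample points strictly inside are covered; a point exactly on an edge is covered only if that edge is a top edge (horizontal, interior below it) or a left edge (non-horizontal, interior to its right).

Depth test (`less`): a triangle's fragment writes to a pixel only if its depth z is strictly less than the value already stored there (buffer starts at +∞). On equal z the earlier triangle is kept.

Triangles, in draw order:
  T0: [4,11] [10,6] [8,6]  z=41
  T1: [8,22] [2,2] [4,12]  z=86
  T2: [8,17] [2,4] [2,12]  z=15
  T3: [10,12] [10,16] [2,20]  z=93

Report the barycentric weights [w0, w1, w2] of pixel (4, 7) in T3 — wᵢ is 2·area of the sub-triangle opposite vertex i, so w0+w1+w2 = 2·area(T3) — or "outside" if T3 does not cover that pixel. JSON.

T0:
  2·area = 10  (B↔C swapped to make it positive)
  edge (4, 11)→(8, 6): d=(4,-5) top-left  bias=+0
  edge (8, 6)→(10, 6): d=(2,0) top-left  bias=+0
  edge (10, 6)→(4, 11): d=(-6,5) right/bottom  bias=-1
  covered (0 px):
    . . . . . .
    . . . . . .
    . . . . . .
    . . . . . .
    . . . . . .
    . . . . . .
    . . . . . .
    . . . . . .
    . . . . . .
    . . . . . .
    . . . . . .
    . . . . . .
T1:
  2·area = 20  (B↔C swapped to make it positive)
  edge (8, 22)→(4, 12): d=(-4,-10) top-left  bias=+0
  edge (4, 12)→(2, 2): d=(-2,-10) top-left  bias=+0
  edge (2, 2)→(8, 22): d=(6,20) right/bottom  bias=-1
    (1,3)@(3, 7): e=[10,0,10] → X  [on edge]
    (2,3)@(5, 7): e=[30,20,-30] → .
    (1,4)@(3, 9): e=[2,-4,22] → .
    (2,6)@(5, 13): e=[6,8,6] → X
    (3,6)@(7, 13): e=[26,28,-34] → .
    (2,7)@(5, 15): e=[-2,4,18] → .
    (2,8)@(5, 17): e=[-10,0,30] → .  [on edge]
    (3,9)@(7, 19): e=[2,16,2] → X
    (4,9)@(9, 19): e=[22,36,-38] → .
    (3,10)@(7, 21): e=[-6,12,14] → .
  covered (3 px):
    . . . . . .
    . . . . . .
    . . . . . .
    . X . . . .
    . . . . . .
    . . . . . .
    . . X . . .
    . . . . . .
    . . . . . .
    . . . X . .
    . . . . . .
    . . . . . .
T2:
  2·area = 48  (B↔C swapped to make it positive)
  edge (8, 17)→(2, 12): d=(-6,-5) top-left  bias=+0
  edge (2, 12)→(2, 4): d=(0,-8) top-left  bias=+0
  edge (2, 4)→(8, 17): d=(6,13) right/bottom  bias=-1
    (1,3)@(3, 7): e=[35,8,5] → X
    (2,3)@(5, 7): e=[45,24,-21] → .
    (1,4)@(3, 9): e=[23,8,17] → X
    (2,4)@(5, 9): e=[33,24,-9] → .
    (1,5)@(3, 11): e=[11,8,29] → X
    (2,5)@(5, 11): e=[21,24,3] → X
    (3,5)@(7, 11): e=[31,40,-23] → .
    (1,6)@(3, 13): e=[-1,8,41] → .
    (2,6)@(5, 13): e=[9,24,15] → X
    (3,6)@(7, 13): e=[19,40,-11] → .
    (2,7)@(5, 15): e=[-3,24,27] → .
    (3,7)@(7, 15): e=[7,40,1] → X
  covered (6 px):
    . . . . . .
    . . . . . .
    . . . . . .
    . X . . . .
    . X . . . .
    . X X . . .
    . . X . . .
    . . . X . .
    . . . . . .
    . . . . . .
    . . . . . .
    . . . . . .
T3:
  2·area = 32
  edge (10, 12)→(10, 16): d=(0,4) right/bottom  bias=-1
  edge (10, 16)→(2, 20): d=(-8,4) right/bottom  bias=-1
  edge (2, 20)→(10, 12): d=(8,-8) top-left  bias=+0
    (5,5)@(11, 11): e=[-4,36,0] → .  [on edge]
    (4,6)@(9, 13): e=[4,28,0] → X  [on edge]
    (5,6)@(11, 13): e=[-4,20,16] → .
    (3,7)@(7, 15): e=[12,20,0] → X  [on edge]
    (5,7)@(11, 15): e=[-4,4,32] → .
    (2,8)@(5, 17): e=[20,12,0] → X  [on edge]
    (4,8)@(9, 17): e=[4,-4,32] → .
    (1,9)@(3, 19): e=[28,4,0] → X  [on edge]
    (2,9)@(5, 19): e=[20,-4,16] → .
    (3,9)@(7, 19): e=[12,-12,32] → .
    (0,10)@(1, 21): e=[36,-4,0] → .  [on edge]
    (1,10)@(3, 21): e=[28,-12,16] → .
  covered (6 px):
    . . . . . .
    . . . . . .
    . . . . . .
    . . . . . .
    . . . . . .
    . . . . . .
    . . . . X .
    . . . X X .
    . . X X . .
    . X . . . .
    . . . . . .
    . . . . . .

Answer: [12,16,4]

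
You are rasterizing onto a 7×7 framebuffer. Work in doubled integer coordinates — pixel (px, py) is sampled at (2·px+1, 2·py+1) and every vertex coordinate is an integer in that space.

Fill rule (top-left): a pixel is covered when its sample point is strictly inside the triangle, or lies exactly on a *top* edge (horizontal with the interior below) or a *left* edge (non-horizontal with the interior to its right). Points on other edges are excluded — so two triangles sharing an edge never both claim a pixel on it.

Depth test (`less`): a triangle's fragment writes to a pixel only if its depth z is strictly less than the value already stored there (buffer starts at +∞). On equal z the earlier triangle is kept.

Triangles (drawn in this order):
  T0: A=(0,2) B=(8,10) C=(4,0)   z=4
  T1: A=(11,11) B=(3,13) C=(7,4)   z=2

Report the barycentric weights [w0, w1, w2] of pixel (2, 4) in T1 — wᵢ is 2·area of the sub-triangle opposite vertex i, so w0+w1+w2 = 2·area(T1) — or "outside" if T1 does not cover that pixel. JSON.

T0:
  2·area = 48  (B↔C swapped to make it positive)
  edge (0, 2)→(4, 0): d=(4,-2) top-left  bias=+0
  edge (4, 0)→(8, 10): d=(4,10) right/bottom  bias=-1
  edge (8, 10)→(0, 2): d=(-8,-8) top-left  bias=+0
    (1,0)@(3, 1): e=[2,14,32] → #
    (2,0)@(5, 1): e=[6,-6,48] → ·
    (0,1)@(1, 3): e=[6,42,0] → #  [on edge]
    (2,1)@(5, 3): e=[14,2,32] → #
    (3,1)@(7, 3): e=[18,-18,48] → ·
    (0,2)@(1, 5): e=[14,50,-16] → ·
    (1,2)@(3, 5): e=[18,30,0] → #  [on edge]
    (3,2)@(7, 5): e=[26,-10,32] → ·
    (1,3)@(3, 7): e=[26,38,-16] → ·
    (2,3)@(5, 7): e=[30,18,0] → #  [on edge]
    (3,3)@(7, 7): e=[34,-2,16] → ·
    (2,4)@(5, 9): e=[38,26,-16] → ·
    (3,4)@(7, 9): e=[42,6,0] → #  [on edge]
    (4,5)@(9, 11): e=[54,-6,0] → ·  [on edge]
    (5,6)@(11, 13): e=[66,-18,0] → ·  [on edge]
  covered (8 px):
    · # · · · · ·
    # # # · · · ·
    · # # · · · ·
    · · # · · · ·
    · · · # · · ·
    · · · · · · ·
    · · · · · · ·
T1:
  2·area = 64
  edge (11, 11)→(3, 13): d=(-8,2) right/bottom  bias=-1
  edge (3, 13)→(7, 4): d=(4,-9) top-left  bias=+0
  edge (7, 4)→(11, 11): d=(4,7) right/bottom  bias=-1
    (3,2)@(7, 5): e=[56,4,4] → #
    (4,2)@(9, 5): e=[52,22,-10] → ·
    (3,3)@(7, 7): e=[40,12,12] → #
    (4,3)@(9, 7): e=[36,30,-2] → ·
    (2,4)@(5, 9): e=[28,2,34] → #
    (4,4)@(9, 9): e=[20,38,6] → #
    (5,4)@(11, 9): e=[16,56,-8] → ·
    (2,5)@(5, 11): e=[12,10,42] → #
    (5,5)@(11, 11): e=[0,64,0] → ·  [on edge]
    (1,6)@(3, 13): e=[0,0,64] → ·  [on edge]
    (2,6)@(5, 13): e=[-4,18,50] → ·
    (3,6)@(7, 13): e=[-8,36,36] → ·
  covered (8 px):
    · · · · · · ·
    · · · · · · ·
    · · · # · · ·
    · · · # · · ·
    · · # # # · ·
    · · # # # · ·
    · · · · · · ·

Final: [2,34,28]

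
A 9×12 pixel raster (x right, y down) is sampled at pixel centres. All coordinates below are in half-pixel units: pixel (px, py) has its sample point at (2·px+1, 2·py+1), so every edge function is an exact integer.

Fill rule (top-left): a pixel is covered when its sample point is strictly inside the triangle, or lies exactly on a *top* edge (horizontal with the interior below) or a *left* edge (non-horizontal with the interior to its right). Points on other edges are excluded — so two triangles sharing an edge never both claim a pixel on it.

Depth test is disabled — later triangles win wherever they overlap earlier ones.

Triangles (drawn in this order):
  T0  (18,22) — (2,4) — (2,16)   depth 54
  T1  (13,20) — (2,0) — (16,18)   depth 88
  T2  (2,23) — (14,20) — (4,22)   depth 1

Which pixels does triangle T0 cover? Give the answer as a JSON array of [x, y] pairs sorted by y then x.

T0:
  2·area = 192  (B↔C swapped to make it positive)
  edge (18, 22)→(2, 16): d=(-16,-6) top-left  bias=+0
  edge (2, 16)→(2, 4): d=(0,-12) top-left  bias=+0
  edge (2, 4)→(18, 22): d=(16,18) right/bottom  bias=-1
    (1,3)@(3, 7): e=[150,12,30] → #
    (2,3)@(5, 7): e=[162,36,-6] → ·
    (1,4)@(3, 9): e=[118,12,62] → #
    (2,4)@(5, 9): e=[130,36,26] → #
    (3,4)@(7, 9): e=[142,60,-10] → ·
    (1,5)@(3, 11): e=[86,12,94] → #
    (3,5)@(7, 11): e=[110,60,22] → #
    (4,5)@(9, 11): e=[122,84,-14] → ·
    (1,6)@(3, 13): e=[54,12,126] → #
    (4,6)@(9, 13): e=[90,84,18] → #
    (5,6)@(11, 13): e=[102,108,-18] → ·
    (1,7)@(3, 15): e=[22,12,158] → #
  covered (24 px):
    · · · · · · · · ·
    · · · · · · · · ·
    · · · · · · · · ·
    · # · · · · · · ·
    · # # · · · · · ·
    · # # # · · · · ·
    · # # # # · · · ·
    · # # # # # · · ·
    · · # # # # # · ·
    · · · · · # # # ·
    · · · · · · · · #
    · · · · · · · · ·
T1:
  2·area = 82
  edge (13, 20)→(2, 0): d=(-11,-20) top-left  bias=+0
  edge (2, 0)→(16, 18): d=(14,18) right/bottom  bias=-1
  edge (16, 18)→(13, 20): d=(-3,2) right/bottom  bias=-1
    (2,2)@(5, 5): e=[5,16,61] → #
    (3,2)@(7, 5): e=[45,-20,57] → ·
    (2,3)@(5, 7): e=[-17,44,55] → ·
    (3,3)@(7, 7): e=[23,8,51] → #
    (4,3)@(9, 7): e=[63,-28,47] → ·
    (3,4)@(7, 9): e=[1,36,45] → #
    (4,4)@(9, 9): e=[41,0,41] → ·  [on edge]
    (3,5)@(7, 11): e=[-21,64,39] → ·
    (4,5)@(9, 11): e=[19,28,35] → #
    (5,5)@(11, 11): e=[59,-8,31] → ·
    (4,6)@(9, 13): e=[-3,56,29] → ·
    (5,6)@(11, 13): e=[37,20,25] → #
  covered (10 px):
    · · · · · · · · ·
    · · · · · · · · ·
    · · # · · · · · ·
    · · · # · · · · ·
    · · · # · · · · ·
    · · · · # · · · ·
    · · · · · # · · ·
    · · · · · # # · ·
    · · · · · · # # ·
    · · · · · · # · ·
    · · · · · · · · ·
    · · · · · · · · ·
T2:
  2·area = 6  (B↔C swapped to make it positive)
  edge (2, 23)→(4, 22): d=(2,-1) top-left  bias=+0
  edge (4, 22)→(14, 20): d=(10,-2) top-left  bias=+0
  edge (14, 20)→(2, 23): d=(-12,3) right/bottom  bias=-1
    (4,10)@(9, 21): e=[3,0,3] → #  [on edge]
    (5,10)@(11, 21): e=[5,4,-3] → ·
    (4,11)@(9, 23): e=[7,20,-21] → ·
  covered (1 px):
    · · · · · · · · ·
    · · · · · · · · ·
    · · · · · · · · ·
    · · · · · · · · ·
    · · · · · · · · ·
    · · · · · · · · ·
    · · · · · · · · ·
    · · · · · · · · ·
    · · · · · · · · ·
    · · · · · · · · ·
    · · · · # · · · ·
    · · · · · · · · ·

Final: [[1,3],[1,4],[2,4],[1,5],[2,5],[3,5],[1,6],[2,6],[3,6],[4,6],[1,7],[2,7],[3,7],[4,7],[5,7],[2,8],[3,8],[4,8],[5,8],[6,8],[5,9],[6,9],[7,9],[8,10]]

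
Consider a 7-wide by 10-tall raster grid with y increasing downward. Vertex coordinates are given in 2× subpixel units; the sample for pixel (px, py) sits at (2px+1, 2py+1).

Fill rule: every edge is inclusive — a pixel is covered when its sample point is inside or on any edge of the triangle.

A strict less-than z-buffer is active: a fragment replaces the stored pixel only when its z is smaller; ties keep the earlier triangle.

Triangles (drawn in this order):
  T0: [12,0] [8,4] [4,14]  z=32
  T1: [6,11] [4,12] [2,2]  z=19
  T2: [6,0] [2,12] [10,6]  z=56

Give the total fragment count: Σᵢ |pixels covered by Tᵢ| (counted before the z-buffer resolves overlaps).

T0:
  2·area = 24  (B↔C swapped to make it positive)
  edge (12, 0)→(4, 14): d=(-8,14) inclusive
  edge (4, 14)→(8, 4): d=(4,-10) inclusive
  edge (8, 4)→(12, 0): d=(4,-4) inclusive
    (5,0)@(11, 1): e=[6,18,0] → #  [on edge]
    (6,0)@(13, 1): e=[-22,38,8] → ·
    (4,1)@(9, 3): e=[18,6,0] → #  [on edge]
    (5,1)@(11, 3): e=[-10,26,8] → ·
    (3,2)@(7, 5): e=[30,-6,0] → ·  [on edge]
    (4,2)@(9, 5): e=[2,14,8] → #
    (5,2)@(11, 5): e=[-26,34,16] → ·
    (2,3)@(5, 7): e=[42,-18,0] → ·  [on edge]
    (3,3)@(7, 7): e=[14,2,8] → #
    (4,3)@(9, 7): e=[-14,22,16] → ·
    (1,4)@(3, 9): e=[54,-30,0] → ·  [on edge]
    (3,4)@(7, 9): e=[-2,10,16] → ·
    (0,5)@(1, 11): e=[66,-42,0] → ·  [on edge]
  covered (4 px):
    · · · · · # ·
    · · · · # · ·
    · · · · # · ·
    · · · # · · ·
    · · · · · · ·
    · · · · · · ·
    · · · · · · ·
    · · · · · · ·
    · · · · · · ·
    · · · · · · ·
T1:
  2·area = 22
  edge (6, 11)→(4, 12): d=(-2,1) inclusive
  edge (4, 12)→(2, 2): d=(-2,-10) inclusive
  edge (2, 2)→(6, 11): d=(4,9) inclusive
    (1,2)@(3, 5): e=[15,4,3] → #
    (2,2)@(5, 5): e=[13,24,-15] → ·
    (1,3)@(3, 7): e=[11,0,11] → #  [on edge]
    (2,3)@(5, 7): e=[9,20,-7] → ·
    (1,4)@(3, 9): e=[7,-4,19] → ·
    (2,4)@(5, 9): e=[5,16,1] → #
    (3,4)@(7, 9): e=[3,36,-17] → ·
    (2,5)@(5, 11): e=[1,12,9] → #
    (3,5)@(7, 11): e=[-1,32,-9] → ·
    (2,6)@(5, 13): e=[-3,8,17] → ·
    (2,8)@(5, 17): e=[-11,0,33] → ·  [on edge]
  covered (4 px):
    · · · · · · ·
    · · · · · · ·
    · # · · · · ·
    · # · · · · ·
    · · # · · · ·
    · · # · · · ·
    · · · · · · ·
    · · · · · · ·
    · · · · · · ·
    · · · · · · ·
T2:
  2·area = 72  (B↔C swapped to make it positive)
  edge (6, 0)→(10, 6): d=(4,6) inclusive
  edge (10, 6)→(2, 12): d=(-8,6) inclusive
  edge (2, 12)→(6, 0): d=(4,-12) inclusive
    (2,1)@(5, 3): e=[18,54,0] → #  [on edge]
    (3,1)@(7, 3): e=[6,42,24] → #
    (4,1)@(9, 3): e=[-6,30,48] → ·
    (2,2)@(5, 5): e=[26,38,8] → #
    (4,2)@(9, 5): e=[2,14,56] → #
    (5,2)@(11, 5): e=[-10,2,80] → ·
    (2,3)@(5, 7): e=[34,22,16] → #
    (4,3)@(9, 7): e=[10,-2,64] → ·
    (1,4)@(3, 9): e=[54,18,0] → #  [on edge]
    (3,4)@(7, 9): e=[30,-6,48] → ·
    (1,5)@(3, 11): e=[62,2,8] → #
    (2,5)@(5, 11): e=[50,-10,32] → ·
    (0,7)@(1, 15): e=[90,-18,0] → ·  [on edge]
  covered (10 px):
    · · · · · · ·
    · · # # · · ·
    · · # # # · ·
    · · # # · · ·
    · # # · · · ·
    · # · · · · ·
    · · · · · · ·
    · · · · · · ·
    · · · · · · ·
    · · · · · · ·

Final: 18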